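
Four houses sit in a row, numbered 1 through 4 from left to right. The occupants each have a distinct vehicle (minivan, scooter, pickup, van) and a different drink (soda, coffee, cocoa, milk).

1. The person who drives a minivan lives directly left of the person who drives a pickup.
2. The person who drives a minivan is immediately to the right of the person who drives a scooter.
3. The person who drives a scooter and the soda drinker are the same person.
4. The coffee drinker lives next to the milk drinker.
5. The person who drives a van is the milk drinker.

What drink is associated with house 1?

The person who drives a minivan is narrowed to house 2 or 3; consider each.
Placing it in house 3 leads to a contradiction, so it's in house 2.
By clue 1, the person who drives a pickup is in house 3.
By clue 2, the person who drives a scooter is in house 1.
The soda drinker is in house 1 (clue 3).
So house 4 gets van for vehicle.
From clue 5, the milk drinker must be in house 4.
Clue 4: the coffee drinker is in house 3.
The only drink still possible for house 2 is cocoa.
So: house 1 = scooter/soda, house 2 = minivan/cocoa, house 3 = pickup/coffee, house 4 = van/milk.

soda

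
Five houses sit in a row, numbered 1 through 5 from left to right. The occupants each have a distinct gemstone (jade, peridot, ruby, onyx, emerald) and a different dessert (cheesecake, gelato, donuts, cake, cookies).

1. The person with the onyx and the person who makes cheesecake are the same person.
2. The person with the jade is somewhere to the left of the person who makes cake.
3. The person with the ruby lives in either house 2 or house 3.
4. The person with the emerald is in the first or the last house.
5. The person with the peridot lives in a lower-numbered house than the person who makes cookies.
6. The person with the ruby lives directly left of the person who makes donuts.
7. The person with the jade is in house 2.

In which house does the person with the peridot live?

4

By clue 7, the person with the jade is in house 2.
House 3's gemstone must be ruby (nothing else left).
Clue 6 places the person who makes donuts in house 4.
So house 4 gets peridot for gemstone.
By clue 5, the person who makes cookies is in house 5.
So house 2 gets gelato for dessert.
House 3's dessert must be cake (nothing else left).
From clue 1, the person with the onyx must be in house 1.
That leaves emerald as the gemstone for house 5.
House 1 dessert: only cheesecake fits.
So: house 1 = onyx/cheesecake, house 2 = jade/gelato, house 3 = ruby/cake, house 4 = peridot/donuts, house 5 = emerald/cookies.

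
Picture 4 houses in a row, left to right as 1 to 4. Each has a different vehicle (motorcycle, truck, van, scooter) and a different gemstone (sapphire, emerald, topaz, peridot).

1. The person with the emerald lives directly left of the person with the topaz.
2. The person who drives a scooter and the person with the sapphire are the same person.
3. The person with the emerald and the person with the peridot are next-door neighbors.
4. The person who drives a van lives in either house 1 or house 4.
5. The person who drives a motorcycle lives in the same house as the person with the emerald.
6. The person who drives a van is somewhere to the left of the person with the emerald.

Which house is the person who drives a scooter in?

By clue 6, the person who drives a van is in house 1.
The only gemstone still possible for house 1 is peridot.
By clue 3, the person with the emerald is in house 2.
By clue 5, the person who drives a motorcycle is in house 2.
Clue 1 places the person with the topaz in house 3.
House 4's gemstone must be sapphire (nothing else left).
By clue 2, the person who drives a scooter is in house 4.
House 3 vehicle: only truck fits.
So: house 1 = van/peridot, house 2 = motorcycle/emerald, house 3 = truck/topaz, house 4 = scooter/sapphire.

4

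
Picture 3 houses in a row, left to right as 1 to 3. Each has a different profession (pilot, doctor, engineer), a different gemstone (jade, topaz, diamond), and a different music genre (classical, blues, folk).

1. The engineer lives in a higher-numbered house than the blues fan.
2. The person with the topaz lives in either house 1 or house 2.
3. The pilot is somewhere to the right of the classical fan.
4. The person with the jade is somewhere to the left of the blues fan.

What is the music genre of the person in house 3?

folk

The person with the jade is in house 1 (clue 4).
Clue 4: the blues fan is in house 2.
House 1's profession must be doctor (nothing else left).
That leaves topaz as the gemstone for house 2.
That leaves diamond as the gemstone for house 3.
So house 3 gets folk for music genre.
The engineer is in house 3 (clue 1).
House 2 profession: only pilot fits.
That leaves classical as the music genre for house 1.
So: house 1 = doctor/jade/classical, house 2 = pilot/topaz/blues, house 3 = engineer/diamond/folk.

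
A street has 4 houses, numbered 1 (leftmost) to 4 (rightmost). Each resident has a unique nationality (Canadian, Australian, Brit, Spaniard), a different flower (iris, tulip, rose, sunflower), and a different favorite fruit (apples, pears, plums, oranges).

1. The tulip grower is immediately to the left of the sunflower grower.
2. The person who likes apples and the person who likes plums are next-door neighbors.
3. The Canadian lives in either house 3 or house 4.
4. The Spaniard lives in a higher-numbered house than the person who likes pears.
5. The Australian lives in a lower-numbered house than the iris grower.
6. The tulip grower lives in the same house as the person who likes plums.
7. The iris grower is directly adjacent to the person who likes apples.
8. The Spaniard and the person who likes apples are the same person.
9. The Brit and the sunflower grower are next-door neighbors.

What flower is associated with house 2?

tulip

The Canadian is narrowed to house 3 or 4; consider each.
Placing it in house 3 leads to a contradiction, so it's in house 4.
The only favorite fruit still possible for house 4 is oranges.
The Spaniard is narrowed to house 2 or 3; consider each.
Placing it in house 2 leads to a contradiction, so it's in house 3.
The person who likes apples is in house 3 (clue 8).
From clue 2, the person who likes plums must be in house 2.
Clue 6 places the tulip grower in house 2.
That leaves rose as the flower for house 1.
House 3 flower: only sunflower fits.
House 4 flower: only iris fits.
That leaves pears as the favorite fruit for house 1.
The Brit is in house 2 (clue 9).
The only nationality still possible for house 1 is Australian.
So: house 1 = Australian/rose/pears, house 2 = Brit/tulip/plums, house 3 = Spaniard/sunflower/apples, house 4 = Canadian/iris/oranges.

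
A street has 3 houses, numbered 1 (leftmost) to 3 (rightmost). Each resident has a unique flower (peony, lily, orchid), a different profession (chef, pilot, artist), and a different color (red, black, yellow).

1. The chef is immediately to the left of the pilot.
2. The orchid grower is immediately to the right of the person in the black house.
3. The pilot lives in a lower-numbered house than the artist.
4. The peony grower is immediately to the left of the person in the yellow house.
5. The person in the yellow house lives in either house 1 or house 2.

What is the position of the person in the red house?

3

By clue 3, the pilot is in house 2.
By clue 3, the artist is in house 3.
From clue 5, the person in the yellow house must be in house 2.
So house 1 gets chef for profession.
So house 3 gets red for color.
Clue 2 places the orchid grower in house 2.
By clue 4, the peony grower is in house 1.
House 3's flower must be lily (nothing else left).
House 1 color: only black fits.
So: house 1 = peony/chef/black, house 2 = orchid/pilot/yellow, house 3 = lily/artist/red.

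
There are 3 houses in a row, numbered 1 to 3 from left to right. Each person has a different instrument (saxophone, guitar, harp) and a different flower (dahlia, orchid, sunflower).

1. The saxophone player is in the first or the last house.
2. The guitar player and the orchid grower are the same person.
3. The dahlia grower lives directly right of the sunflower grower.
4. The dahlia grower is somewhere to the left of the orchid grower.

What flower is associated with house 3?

Clue 4 places the dahlia grower in house 2.
By clue 4, the orchid grower is in house 3.
House 1 flower: only sunflower fits.
From clue 2, the guitar player must be in house 3.
The only instrument still possible for house 2 is harp.
That leaves saxophone as the instrument for house 1.
So: house 1 = saxophone/sunflower, house 2 = harp/dahlia, house 3 = guitar/orchid.

orchid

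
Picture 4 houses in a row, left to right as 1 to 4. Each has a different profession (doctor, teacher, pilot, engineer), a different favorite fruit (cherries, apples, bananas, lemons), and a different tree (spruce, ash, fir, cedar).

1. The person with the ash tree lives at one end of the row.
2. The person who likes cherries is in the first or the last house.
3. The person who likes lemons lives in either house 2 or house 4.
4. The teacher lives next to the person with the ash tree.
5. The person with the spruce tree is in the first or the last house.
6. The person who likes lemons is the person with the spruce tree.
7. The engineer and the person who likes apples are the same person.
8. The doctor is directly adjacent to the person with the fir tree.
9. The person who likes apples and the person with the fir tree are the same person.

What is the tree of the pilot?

The person who likes lemons is in house 4 (clue 6).
Clue 6 places the person with the spruce tree in house 4.
House 1's tree must be ash (nothing else left).
The teacher is in house 2 (clue 4).
House 1 favorite fruit: only cherries fits.
Clue 7: the engineer is in house 3.
By clue 7, the person who likes apples is in house 3.
Clue 9 places the person with the fir tree in house 3.
That leaves bananas as the favorite fruit for house 2.
That leaves cedar as the tree for house 2.
The doctor is in house 4 (clue 8).
So house 1 gets pilot for profession.
So: house 1 = pilot/cherries/ash, house 2 = teacher/bananas/cedar, house 3 = engineer/apples/fir, house 4 = doctor/lemons/spruce.

ash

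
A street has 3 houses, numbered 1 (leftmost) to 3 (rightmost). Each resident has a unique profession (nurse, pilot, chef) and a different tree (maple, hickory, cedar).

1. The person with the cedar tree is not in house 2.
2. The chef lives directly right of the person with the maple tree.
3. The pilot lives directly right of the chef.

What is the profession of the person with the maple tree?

nurse

From clue 3, the pilot must be in house 3.
Clue 3: the chef is in house 2.
So house 1 gets nurse for profession.
The person with the maple tree is in house 1 (clue 2).
The only tree still possible for house 2 is hickory.
House 3 tree: only cedar fits.
So: house 1 = nurse/maple, house 2 = chef/hickory, house 3 = pilot/cedar.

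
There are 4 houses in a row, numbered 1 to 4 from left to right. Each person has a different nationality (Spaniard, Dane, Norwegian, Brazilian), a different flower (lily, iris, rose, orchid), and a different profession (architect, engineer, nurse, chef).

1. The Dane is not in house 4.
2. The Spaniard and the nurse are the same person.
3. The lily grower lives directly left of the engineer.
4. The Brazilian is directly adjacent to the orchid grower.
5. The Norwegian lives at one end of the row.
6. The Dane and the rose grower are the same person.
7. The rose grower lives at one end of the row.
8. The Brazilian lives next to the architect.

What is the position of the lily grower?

2

Clue 7: the rose grower is in house 1.
By clue 6, the Dane is in house 1.
That leaves Norwegian as the nationality for house 4.
The Brazilian is narrowed to house 2 or 3; consider each.
Placing it in house 2 leads to a contradiction, so it's in house 3.
So house 2 gets Spaniard for nationality.
House 1 profession: only chef fits.
From clue 2, the nurse must be in house 2.
House 3's profession must be engineer (nothing else left).
So house 4 gets architect for profession.
By clue 3, the lily grower is in house 2.
So house 3 gets iris for flower.
So house 4 gets orchid for flower.
So: house 1 = Dane/rose/chef, house 2 = Spaniard/lily/nurse, house 3 = Brazilian/iris/engineer, house 4 = Norwegian/orchid/architect.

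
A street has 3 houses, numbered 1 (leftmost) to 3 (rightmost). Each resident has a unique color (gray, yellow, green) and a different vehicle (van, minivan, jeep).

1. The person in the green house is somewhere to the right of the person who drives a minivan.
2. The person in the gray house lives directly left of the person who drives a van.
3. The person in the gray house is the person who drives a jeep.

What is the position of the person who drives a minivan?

That leaves van as the vehicle for house 3.
From clue 2, the person in the gray house must be in house 2.
Clue 3 places the person who drives a jeep in house 2.
The only color still possible for house 1 is yellow.
House 3 color: only green fits.
House 1's vehicle must be minivan (nothing else left).
So: house 1 = yellow/minivan, house 2 = gray/jeep, house 3 = green/van.

1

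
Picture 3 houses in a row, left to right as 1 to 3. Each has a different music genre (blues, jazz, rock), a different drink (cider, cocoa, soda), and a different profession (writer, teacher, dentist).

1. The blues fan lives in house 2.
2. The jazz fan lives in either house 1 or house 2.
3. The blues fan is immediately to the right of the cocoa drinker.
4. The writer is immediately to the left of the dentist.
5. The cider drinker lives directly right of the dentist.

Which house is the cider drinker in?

Clue 1: the blues fan is in house 2.
From clue 3, the cocoa drinker must be in house 1.
From clue 5, the cider drinker must be in house 3.
By clue 5, the dentist is in house 2.
House 1's music genre must be jazz (nothing else left).
So house 3 gets rock for music genre.
That leaves soda as the drink for house 2.
So house 3 gets teacher for profession.
So house 1 gets writer for profession.
So: house 1 = jazz/cocoa/writer, house 2 = blues/soda/dentist, house 3 = rock/cider/teacher.

3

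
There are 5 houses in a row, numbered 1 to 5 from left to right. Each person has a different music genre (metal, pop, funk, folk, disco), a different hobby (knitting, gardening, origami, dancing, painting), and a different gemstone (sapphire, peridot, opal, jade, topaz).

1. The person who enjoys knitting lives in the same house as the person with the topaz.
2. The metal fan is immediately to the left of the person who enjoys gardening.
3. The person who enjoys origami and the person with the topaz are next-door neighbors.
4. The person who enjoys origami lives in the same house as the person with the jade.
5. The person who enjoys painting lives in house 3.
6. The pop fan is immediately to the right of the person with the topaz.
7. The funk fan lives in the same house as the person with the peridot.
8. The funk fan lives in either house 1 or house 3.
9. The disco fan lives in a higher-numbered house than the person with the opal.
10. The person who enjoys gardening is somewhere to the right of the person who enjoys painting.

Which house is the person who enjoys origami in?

2

Clue 5: the person who enjoys painting is in house 3.
The funk fan is narrowed to house 1 or 3; consider each.
Placing it in house 1 leads to a contradiction, so it's in house 3.
The person with the peridot is in house 3 (clue 7).
So house 1 gets folk for music genre.
By clue 2, the person who enjoys gardening is in house 5.
So house 4 gets metal for music genre.
Clue 3 places the person who enjoys origami in house 2.
Clue 3 places the person with the topaz in house 1.
Clue 4: the person with the jade is in house 2.
From clue 6, the pop fan must be in house 2.
House 5's music genre must be disco (nothing else left).
The only gemstone still possible for house 5 is sapphire.
The person who enjoys knitting is in house 1 (clue 1).
House 4 hobby: only dancing fits.
So house 4 gets opal for gemstone.
So: house 1 = folk/knitting/topaz, house 2 = pop/origami/jade, house 3 = funk/painting/peridot, house 4 = metal/dancing/opal, house 5 = disco/gardening/sapphire.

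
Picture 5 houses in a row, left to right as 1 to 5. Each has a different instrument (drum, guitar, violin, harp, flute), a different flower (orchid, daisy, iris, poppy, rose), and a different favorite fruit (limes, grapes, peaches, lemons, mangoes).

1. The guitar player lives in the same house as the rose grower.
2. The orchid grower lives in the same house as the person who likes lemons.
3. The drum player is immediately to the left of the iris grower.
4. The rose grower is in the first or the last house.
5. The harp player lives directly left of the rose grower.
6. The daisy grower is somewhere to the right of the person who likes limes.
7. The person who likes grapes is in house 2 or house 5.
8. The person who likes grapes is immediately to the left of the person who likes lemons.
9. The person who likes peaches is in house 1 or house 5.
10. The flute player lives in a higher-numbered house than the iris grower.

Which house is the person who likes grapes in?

The harp player is in house 4 (clue 5).
From clue 5, the rose grower must be in house 5.
By clue 8, the person who likes grapes is in house 2.
Clue 8 places the person who likes lemons in house 3.
Clue 1 places the guitar player in house 5.
The orchid grower is in house 3 (clue 2).
By clue 6, the person who likes limes is in house 1.
So house 3 gets flute for instrument.
House 1's flower must be poppy (nothing else left).
House 4's favorite fruit must be mangoes (nothing else left).
The only favorite fruit still possible for house 5 is peaches.
From clue 3, the drum player must be in house 1.
From clue 3, the iris grower must be in house 2.
House 2's instrument must be violin (nothing else left).
That leaves daisy as the flower for house 4.
So: house 1 = drum/poppy/limes, house 2 = violin/iris/grapes, house 3 = flute/orchid/lemons, house 4 = harp/daisy/mangoes, house 5 = guitar/rose/peaches.

2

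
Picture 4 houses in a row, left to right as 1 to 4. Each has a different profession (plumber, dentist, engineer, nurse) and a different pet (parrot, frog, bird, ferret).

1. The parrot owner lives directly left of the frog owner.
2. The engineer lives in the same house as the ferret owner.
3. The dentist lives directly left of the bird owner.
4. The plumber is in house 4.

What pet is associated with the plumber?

bird

From clue 4, the plumber must be in house 4.
The dentist is narrowed to house 1 or 2 or 3; consider each.
Placing it in house 1 and house 2 leads to a contradiction, so it's in house 3.
By clue 3, the bird owner is in house 4.
House 3 pet: only frog fits.
By clue 1, the parrot owner is in house 2.
House 1 pet: only ferret fits.
The engineer is in house 1 (clue 2).
The only profession still possible for house 2 is nurse.
So: house 1 = engineer/ferret, house 2 = nurse/parrot, house 3 = dentist/frog, house 4 = plumber/bird.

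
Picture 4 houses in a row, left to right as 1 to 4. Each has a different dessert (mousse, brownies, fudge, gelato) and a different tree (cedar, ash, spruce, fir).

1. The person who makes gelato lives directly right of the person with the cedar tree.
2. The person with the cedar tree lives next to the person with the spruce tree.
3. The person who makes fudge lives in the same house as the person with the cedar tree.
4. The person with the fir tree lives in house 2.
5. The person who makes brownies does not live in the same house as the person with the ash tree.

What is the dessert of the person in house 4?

gelato

The person with the fir tree is in house 2 (clue 4).
Clue 2: the person with the cedar tree is in house 3.
From clue 2, the person with the spruce tree must be in house 4.
Clue 3: the person who makes fudge is in house 3.
That leaves ash as the tree for house 1.
By clue 1, the person who makes gelato is in house 4.
That leaves mousse as the dessert for house 1.
House 2 dessert: only brownies fits.
So: house 1 = mousse/ash, house 2 = brownies/fir, house 3 = fudge/cedar, house 4 = gelato/spruce.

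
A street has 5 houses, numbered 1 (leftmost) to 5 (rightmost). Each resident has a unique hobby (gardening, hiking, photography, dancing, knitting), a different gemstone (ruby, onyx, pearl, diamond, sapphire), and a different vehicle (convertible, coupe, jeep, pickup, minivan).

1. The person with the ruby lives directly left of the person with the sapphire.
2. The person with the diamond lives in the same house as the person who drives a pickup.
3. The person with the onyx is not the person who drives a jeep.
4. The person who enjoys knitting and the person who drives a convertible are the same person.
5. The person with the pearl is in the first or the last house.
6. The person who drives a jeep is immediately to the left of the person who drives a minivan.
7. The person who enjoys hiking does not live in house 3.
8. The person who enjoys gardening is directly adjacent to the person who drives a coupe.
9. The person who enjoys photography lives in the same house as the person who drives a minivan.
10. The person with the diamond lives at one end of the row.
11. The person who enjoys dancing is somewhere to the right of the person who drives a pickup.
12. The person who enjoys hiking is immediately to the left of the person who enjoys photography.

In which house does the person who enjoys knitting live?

By clue 2, the person with the diamond is in house 1.
The person who drives a pickup is in house 1 (clue 2).
The only hobby still possible for house 1 is gardening.
That leaves pearl as the gemstone for house 5.
By clue 8, the person who drives a coupe is in house 2.
House 4 vehicle: only jeep fits.
The person who drives a minivan is in house 5 (clue 6).
The person who enjoys photography is in house 5 (clue 9).
By clue 12, the person who enjoys hiking is in house 4.
House 2's hobby must be dancing (nothing else left).
The only hobby still possible for house 3 is knitting.
The only gemstone still possible for house 4 is sapphire.
So house 3 gets convertible for vehicle.
By clue 1, the person with the ruby is in house 3.
So house 2 gets onyx for gemstone.
So: house 1 = gardening/diamond/pickup, house 2 = dancing/onyx/coupe, house 3 = knitting/ruby/convertible, house 4 = hiking/sapphire/jeep, house 5 = photography/pearl/minivan.

3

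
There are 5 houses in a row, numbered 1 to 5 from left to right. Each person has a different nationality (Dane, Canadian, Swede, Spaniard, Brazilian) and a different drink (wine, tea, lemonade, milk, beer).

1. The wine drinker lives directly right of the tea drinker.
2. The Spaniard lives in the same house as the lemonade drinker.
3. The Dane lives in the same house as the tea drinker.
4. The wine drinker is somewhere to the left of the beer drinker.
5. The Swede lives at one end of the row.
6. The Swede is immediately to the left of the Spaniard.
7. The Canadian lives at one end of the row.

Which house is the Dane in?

From clue 6, the Swede must be in house 1.
Clue 6 places the Spaniard in house 2.
The lemonade drinker is in house 2 (clue 2).
From clue 3, the Dane must be in house 3.
The tea drinker is in house 3 (clue 3).
House 4's nationality must be Brazilian (nothing else left).
House 5 nationality: only Canadian fits.
House 1's drink must be milk (nothing else left).
House 5's drink must be beer (nothing else left).
The only drink still possible for house 4 is wine.
So: house 1 = Swede/milk, house 2 = Spaniard/lemonade, house 3 = Dane/tea, house 4 = Brazilian/wine, house 5 = Canadian/beer.

3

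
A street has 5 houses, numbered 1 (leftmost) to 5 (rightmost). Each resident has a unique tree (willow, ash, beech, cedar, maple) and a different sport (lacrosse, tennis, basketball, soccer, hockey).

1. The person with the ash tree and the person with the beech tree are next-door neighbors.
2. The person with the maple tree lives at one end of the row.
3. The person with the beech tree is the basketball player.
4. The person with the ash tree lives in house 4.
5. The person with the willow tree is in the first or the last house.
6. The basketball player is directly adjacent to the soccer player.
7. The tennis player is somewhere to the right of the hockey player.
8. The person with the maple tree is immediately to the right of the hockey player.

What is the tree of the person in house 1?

Clue 4: the person with the ash tree is in house 4.
By clue 8, the person with the maple tree is in house 5.
From clue 8, the hockey player must be in house 4.
The person with the beech tree is in house 3 (clue 1).
Clue 3: the basketball player is in house 3.
Clue 6: the soccer player is in house 2.
Clue 7 places the tennis player in house 5.
House 1 tree: only willow fits.
The only tree still possible for house 2 is cedar.
So house 1 gets lacrosse for sport.
So: house 1 = willow/lacrosse, house 2 = cedar/soccer, house 3 = beech/basketball, house 4 = ash/hockey, house 5 = maple/tennis.

willow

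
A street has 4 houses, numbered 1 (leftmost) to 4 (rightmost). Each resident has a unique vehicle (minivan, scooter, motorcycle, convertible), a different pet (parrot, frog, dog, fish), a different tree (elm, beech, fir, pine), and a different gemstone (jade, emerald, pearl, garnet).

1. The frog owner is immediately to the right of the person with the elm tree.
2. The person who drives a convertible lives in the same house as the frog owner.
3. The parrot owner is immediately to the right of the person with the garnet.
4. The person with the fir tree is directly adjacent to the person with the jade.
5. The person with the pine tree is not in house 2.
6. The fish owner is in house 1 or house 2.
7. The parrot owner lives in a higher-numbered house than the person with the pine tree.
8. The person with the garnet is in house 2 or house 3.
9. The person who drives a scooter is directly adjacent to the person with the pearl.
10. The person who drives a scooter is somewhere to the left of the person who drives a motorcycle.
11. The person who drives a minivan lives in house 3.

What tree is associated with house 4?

From clue 11, the person who drives a minivan must be in house 3.
So house 1 gets scooter for vehicle.
By clue 9, the person with the pearl is in house 2.
So house 3 gets garnet for gemstone.
Clue 3: the parrot owner is in house 4.
The only pet still possible for house 1 is fish.
So house 2 gets frog for pet.
House 3 pet: only dog fits.
The only tree still possible for house 4 is beech.
Clue 1: the person with the elm tree is in house 1.
By clue 2, the person who drives a convertible is in house 2.
House 4's vehicle must be motorcycle (nothing else left).
House 2's tree must be fir (nothing else left).
House 3 tree: only pine fits.
From clue 4, the person with the jade must be in house 1.
That leaves emerald as the gemstone for house 4.
So: house 1 = scooter/fish/elm/jade, house 2 = convertible/frog/fir/pearl, house 3 = minivan/dog/pine/garnet, house 4 = motorcycle/parrot/beech/emerald.

beech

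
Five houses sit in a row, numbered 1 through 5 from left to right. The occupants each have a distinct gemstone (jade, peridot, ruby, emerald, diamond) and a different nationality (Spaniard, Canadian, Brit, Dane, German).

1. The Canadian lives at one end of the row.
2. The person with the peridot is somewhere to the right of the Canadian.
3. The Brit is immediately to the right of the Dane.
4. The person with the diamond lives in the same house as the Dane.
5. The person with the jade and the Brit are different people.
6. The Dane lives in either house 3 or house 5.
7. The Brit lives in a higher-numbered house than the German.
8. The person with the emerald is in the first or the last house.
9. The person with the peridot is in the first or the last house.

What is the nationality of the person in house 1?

Canadian

Clue 2 places the Canadian in house 1.
The Dane is in house 3 (clue 6).
Clue 9 places the person with the peridot in house 5.
House 1 gemstone: only emerald fits.
Clue 3 places the Brit in house 4.
Clue 4 places the person with the diamond in house 3.
Clue 7 places the German in house 2.
That leaves ruby as the gemstone for house 4.
That leaves Spaniard as the nationality for house 5.
House 2's gemstone must be jade (nothing else left).
So: house 1 = emerald/Canadian, house 2 = jade/German, house 3 = diamond/Dane, house 4 = ruby/Brit, house 5 = peridot/Spaniard.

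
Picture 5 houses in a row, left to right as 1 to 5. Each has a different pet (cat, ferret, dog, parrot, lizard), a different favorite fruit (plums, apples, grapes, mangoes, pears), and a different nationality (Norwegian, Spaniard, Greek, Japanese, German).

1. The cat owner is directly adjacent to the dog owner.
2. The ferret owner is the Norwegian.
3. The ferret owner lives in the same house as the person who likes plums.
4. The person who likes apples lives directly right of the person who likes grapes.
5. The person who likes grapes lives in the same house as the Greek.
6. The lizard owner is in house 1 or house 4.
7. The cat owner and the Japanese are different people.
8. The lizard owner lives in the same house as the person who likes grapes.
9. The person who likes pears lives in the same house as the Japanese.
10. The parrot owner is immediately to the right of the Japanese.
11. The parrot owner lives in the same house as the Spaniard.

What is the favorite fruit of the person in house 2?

The lizard owner is narrowed to house 1 or 4; consider each.
Placing it in house 4 leads to a contradiction, so it's in house 1.
By clue 8, the person who likes grapes is in house 1.
Clue 4 places the person who likes apples in house 2.
The Greek is in house 1 (clue 5).
That leaves German as the nationality for house 2.
The parrot owner is narrowed to house 4 or 5; consider each.
Placing it in house 5 leads to a contradiction, so it's in house 4.
Clue 10 places the Japanese in house 3.
From clue 11, the Spaniard must be in house 4.
House 5's nationality must be Norwegian (nothing else left).
Clue 2 places the ferret owner in house 5.
The person who likes plums is in house 5 (clue 3).
Clue 7: the cat owner is in house 2.
From clue 9, the person who likes pears must be in house 3.
The only pet still possible for house 3 is dog.
House 4's favorite fruit must be mangoes (nothing else left).
So: house 1 = lizard/grapes/Greek, house 2 = cat/apples/German, house 3 = dog/pears/Japanese, house 4 = parrot/mangoes/Spaniard, house 5 = ferret/plums/Norwegian.

apples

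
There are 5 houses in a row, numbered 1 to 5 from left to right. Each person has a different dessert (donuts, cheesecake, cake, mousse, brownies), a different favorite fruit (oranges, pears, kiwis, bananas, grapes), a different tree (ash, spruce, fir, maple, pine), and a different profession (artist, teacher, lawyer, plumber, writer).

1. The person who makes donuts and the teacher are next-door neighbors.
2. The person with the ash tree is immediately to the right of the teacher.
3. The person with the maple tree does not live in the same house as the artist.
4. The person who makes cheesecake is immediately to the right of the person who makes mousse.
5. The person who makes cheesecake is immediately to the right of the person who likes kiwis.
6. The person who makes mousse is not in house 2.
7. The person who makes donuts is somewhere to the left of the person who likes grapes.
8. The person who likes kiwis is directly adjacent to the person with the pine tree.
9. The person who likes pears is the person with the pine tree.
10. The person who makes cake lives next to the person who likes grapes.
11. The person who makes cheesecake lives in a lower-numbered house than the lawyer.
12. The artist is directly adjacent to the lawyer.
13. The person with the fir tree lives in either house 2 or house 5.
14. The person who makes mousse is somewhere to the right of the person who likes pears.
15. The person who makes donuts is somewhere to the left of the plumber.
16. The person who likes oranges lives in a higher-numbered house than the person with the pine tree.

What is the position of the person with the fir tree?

Clue 4 places the person who makes cheesecake in house 4.
By clue 4, the person who makes mousse is in house 3.
From clue 5, the person who likes kiwis must be in house 3.
Clue 9: the person who likes pears is in house 2.
Clue 9: the person with the pine tree is in house 2.
The lawyer is in house 5 (clue 11).
Clue 12: the artist is in house 4.
That leaves bananas as the favorite fruit for house 1.
By clue 10, the person who makes cake is in house 5.
By clue 10, the person who likes grapes is in house 4.
That leaves oranges as the favorite fruit for house 5.
The only tree still possible for house 5 is fir.
House 1's profession must be writer (nothing else left).
The person who makes brownies is narrowed to house 1 or 2; consider each.
Placing it in house 1 leads to a contradiction, so it's in house 2.
House 1 dessert: only donuts fits.
From clue 1, the teacher must be in house 2.
Clue 2 places the person with the ash tree in house 3.
House 1 tree: only maple fits.
House 4's tree must be spruce (nothing else left).
That leaves plumber as the profession for house 3.
So: house 1 = donuts/bananas/maple/writer, house 2 = brownies/pears/pine/teacher, house 3 = mousse/kiwis/ash/plumber, house 4 = cheesecake/grapes/spruce/artist, house 5 = cake/oranges/fir/lawyer.

5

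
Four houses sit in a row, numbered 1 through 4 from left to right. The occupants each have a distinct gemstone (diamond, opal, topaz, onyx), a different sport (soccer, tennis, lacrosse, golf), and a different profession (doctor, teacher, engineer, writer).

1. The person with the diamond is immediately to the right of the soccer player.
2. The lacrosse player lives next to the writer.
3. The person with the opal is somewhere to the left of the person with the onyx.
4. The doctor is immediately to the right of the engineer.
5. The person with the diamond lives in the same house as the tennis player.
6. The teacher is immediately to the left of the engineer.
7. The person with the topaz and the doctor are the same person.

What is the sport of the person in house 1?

soccer

The only gemstone still possible for house 1 is opal.
The person with the topaz is narrowed to house 3 or 4; consider each.
Placing it in house 4 leads to a contradiction, so it's in house 3.
Clue 7 places the doctor in house 3.
That leaves engineer as the profession for house 2.
The only profession still possible for house 4 is writer.
Clue 2 places the lacrosse player in house 3.
So house 1 gets teacher for profession.
Clue 1: the person with the diamond is in house 2.
The tennis player is in house 2 (clue 5).
House 4 gemstone: only onyx fits.
That leaves soccer as the sport for house 1.
That leaves golf as the sport for house 4.
So: house 1 = opal/soccer/teacher, house 2 = diamond/tennis/engineer, house 3 = topaz/lacrosse/doctor, house 4 = onyx/golf/writer.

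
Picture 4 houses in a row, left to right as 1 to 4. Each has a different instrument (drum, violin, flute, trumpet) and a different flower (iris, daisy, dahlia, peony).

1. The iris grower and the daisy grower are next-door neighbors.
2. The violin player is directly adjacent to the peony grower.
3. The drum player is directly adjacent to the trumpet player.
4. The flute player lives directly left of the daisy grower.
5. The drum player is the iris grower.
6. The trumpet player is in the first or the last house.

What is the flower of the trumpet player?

The drum player is narrowed to house 2 or 3; consider each.
Placing it in house 2 leads to a contradiction, so it's in house 3.
Clue 3: the trumpet player is in house 4.
Clue 5: the iris grower is in house 3.
Clue 4 places the flute player in house 1.
Clue 4 places the daisy grower in house 2.
That leaves violin as the instrument for house 2.
That leaves peony as the flower for house 1.
House 4 flower: only dahlia fits.
So: house 1 = flute/peony, house 2 = violin/daisy, house 3 = drum/iris, house 4 = trumpet/dahlia.

dahlia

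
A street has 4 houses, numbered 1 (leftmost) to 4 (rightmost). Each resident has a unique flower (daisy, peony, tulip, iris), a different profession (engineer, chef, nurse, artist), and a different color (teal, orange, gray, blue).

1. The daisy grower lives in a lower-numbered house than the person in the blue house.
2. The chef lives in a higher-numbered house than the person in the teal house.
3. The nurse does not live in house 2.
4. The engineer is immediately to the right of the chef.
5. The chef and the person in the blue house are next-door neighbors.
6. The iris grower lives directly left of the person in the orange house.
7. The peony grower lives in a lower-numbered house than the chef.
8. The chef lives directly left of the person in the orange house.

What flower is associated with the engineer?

The only flower still possible for house 4 is tulip.
The iris grower is narrowed to house 2 or 3; consider each.
Placing it in house 2 leads to a contradiction, so it's in house 3.
Clue 6: the person in the orange house is in house 4.
By clue 8, the chef is in house 3.
So house 2 gets artist for profession.
The person in the blue house is in house 2 (clue 5).
House 1's profession must be nurse (nothing else left).
The only profession still possible for house 4 is engineer.
House 3's color must be gray (nothing else left).
Clue 1 places the daisy grower in house 1.
So house 2 gets peony for flower.
That leaves teal as the color for house 1.
So: house 1 = daisy/nurse/teal, house 2 = peony/artist/blue, house 3 = iris/chef/gray, house 4 = tulip/engineer/orange.

tulip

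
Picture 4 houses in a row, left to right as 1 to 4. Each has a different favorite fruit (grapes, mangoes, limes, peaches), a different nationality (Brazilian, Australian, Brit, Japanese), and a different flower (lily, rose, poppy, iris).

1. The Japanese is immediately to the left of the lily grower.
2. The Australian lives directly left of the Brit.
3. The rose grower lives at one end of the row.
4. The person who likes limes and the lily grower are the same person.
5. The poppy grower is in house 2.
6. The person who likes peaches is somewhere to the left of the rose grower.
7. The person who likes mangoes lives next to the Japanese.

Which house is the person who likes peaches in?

2

Clue 5 places the poppy grower in house 2.
Clue 6: the rose grower is in house 4.
So house 1 gets iris for flower.
House 3's flower must be lily (nothing else left).
Clue 1 places the Japanese in house 2.
Clue 4 places the person who likes limes in house 3.
That leaves grapes as the favorite fruit for house 4.
By clue 2, the Australian is in house 3.
The Brit is in house 4 (clue 2).
That leaves mangoes as the favorite fruit for house 1.
House 2's favorite fruit must be peaches (nothing else left).
The only nationality still possible for house 1 is Brazilian.
So: house 1 = mangoes/Brazilian/iris, house 2 = peaches/Japanese/poppy, house 3 = limes/Australian/lily, house 4 = grapes/Brit/rose.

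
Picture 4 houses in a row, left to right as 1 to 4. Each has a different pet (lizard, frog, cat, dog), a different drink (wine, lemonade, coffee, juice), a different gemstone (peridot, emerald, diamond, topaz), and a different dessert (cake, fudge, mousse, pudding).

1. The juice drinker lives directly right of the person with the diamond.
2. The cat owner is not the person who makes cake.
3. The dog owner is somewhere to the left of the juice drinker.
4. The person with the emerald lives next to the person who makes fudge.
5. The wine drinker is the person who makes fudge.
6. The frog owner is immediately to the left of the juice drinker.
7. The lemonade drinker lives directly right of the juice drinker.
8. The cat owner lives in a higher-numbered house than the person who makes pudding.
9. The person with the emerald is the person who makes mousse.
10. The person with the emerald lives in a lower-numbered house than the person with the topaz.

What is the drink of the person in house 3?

The dog owner is narrowed to house 1 or 2; consider each.
Placing it in house 2 leads to a contradiction, so it's in house 1.
Clue 6 places the juice drinker in house 3.
The lemonade drinker is in house 4 (clue 7).
House 2 pet: only frog fits.
By clue 1, the person with the diamond is in house 2.
House 4 dessert: only cake fits.
Clue 2: the cat owner is in house 3.
By clue 4, the person who makes fudge is in house 2.
From clue 5, the wine drinker must be in house 2.
House 4's pet must be lizard (nothing else left).
House 1's drink must be coffee (nothing else left).
The only dessert still possible for house 1 is pudding.
That leaves mousse as the dessert for house 3.
The person with the emerald is in house 3 (clue 9).
By clue 10, the person with the topaz is in house 4.
So house 1 gets peridot for gemstone.
So: house 1 = dog/coffee/peridot/pudding, house 2 = frog/wine/diamond/fudge, house 3 = cat/juice/emerald/mousse, house 4 = lizard/lemonade/topaz/cake.

juice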